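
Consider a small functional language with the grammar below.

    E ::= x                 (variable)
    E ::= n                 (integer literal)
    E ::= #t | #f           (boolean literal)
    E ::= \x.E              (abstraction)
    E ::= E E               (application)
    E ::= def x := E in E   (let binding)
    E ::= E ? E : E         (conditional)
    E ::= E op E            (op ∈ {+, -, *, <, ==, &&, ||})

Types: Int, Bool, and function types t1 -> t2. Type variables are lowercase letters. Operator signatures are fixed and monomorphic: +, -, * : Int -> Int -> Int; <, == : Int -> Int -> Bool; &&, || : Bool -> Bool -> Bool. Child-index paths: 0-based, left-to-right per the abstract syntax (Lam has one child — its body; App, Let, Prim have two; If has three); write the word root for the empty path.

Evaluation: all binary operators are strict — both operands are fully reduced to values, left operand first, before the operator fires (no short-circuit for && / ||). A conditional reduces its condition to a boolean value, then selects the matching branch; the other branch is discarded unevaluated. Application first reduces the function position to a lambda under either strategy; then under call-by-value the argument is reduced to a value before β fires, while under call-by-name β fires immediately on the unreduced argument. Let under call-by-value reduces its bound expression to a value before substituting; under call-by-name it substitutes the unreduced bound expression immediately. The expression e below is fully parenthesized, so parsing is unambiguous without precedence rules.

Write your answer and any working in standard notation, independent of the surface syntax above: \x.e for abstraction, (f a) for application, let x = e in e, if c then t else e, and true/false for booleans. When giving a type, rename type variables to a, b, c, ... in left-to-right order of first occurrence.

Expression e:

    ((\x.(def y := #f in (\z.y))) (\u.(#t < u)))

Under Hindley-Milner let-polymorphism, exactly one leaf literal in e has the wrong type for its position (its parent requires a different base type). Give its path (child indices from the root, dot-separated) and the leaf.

Working:
let y : Bool
y : Bool
\z._ : b -> Bool
\x._ : a -> b -> Bool
  unify Bool ~ Int
  FAIL: mismatch Bool ~ Int

Answer: 1.0.0 : true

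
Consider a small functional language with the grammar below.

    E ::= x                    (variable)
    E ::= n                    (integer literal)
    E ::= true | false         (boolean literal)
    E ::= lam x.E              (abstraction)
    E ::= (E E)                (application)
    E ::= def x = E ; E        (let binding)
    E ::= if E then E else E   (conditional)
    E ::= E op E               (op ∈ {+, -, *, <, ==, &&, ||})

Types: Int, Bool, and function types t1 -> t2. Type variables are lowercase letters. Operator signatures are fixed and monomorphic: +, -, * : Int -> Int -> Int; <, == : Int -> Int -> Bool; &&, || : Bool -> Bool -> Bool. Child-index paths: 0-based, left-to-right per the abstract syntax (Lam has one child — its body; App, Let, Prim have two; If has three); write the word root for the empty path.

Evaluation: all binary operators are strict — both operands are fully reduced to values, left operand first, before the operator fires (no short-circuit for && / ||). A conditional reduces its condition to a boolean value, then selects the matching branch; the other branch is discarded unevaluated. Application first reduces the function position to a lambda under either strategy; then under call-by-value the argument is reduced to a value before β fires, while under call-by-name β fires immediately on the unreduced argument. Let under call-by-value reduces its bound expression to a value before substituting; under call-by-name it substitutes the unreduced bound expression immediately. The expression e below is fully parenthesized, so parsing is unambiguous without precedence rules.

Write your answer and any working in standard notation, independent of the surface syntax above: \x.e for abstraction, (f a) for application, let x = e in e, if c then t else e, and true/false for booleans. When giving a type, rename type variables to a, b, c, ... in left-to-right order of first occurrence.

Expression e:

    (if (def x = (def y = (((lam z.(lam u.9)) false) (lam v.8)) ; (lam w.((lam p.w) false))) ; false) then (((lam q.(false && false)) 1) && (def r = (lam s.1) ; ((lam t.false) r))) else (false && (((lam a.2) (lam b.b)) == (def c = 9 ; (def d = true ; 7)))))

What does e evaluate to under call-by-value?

Answer: false

Working:
step 0: (if (let x = (let y = (((\z.(\u.9)) false) (\v.8)) in (\w.((\p.w) false))) in false) then (((\q.(false && false)) 1) && (let r = (\s.1) in ((\t.false) r))) else (false && (((\a.2) (\b.b)) == (let c = 9 in (let d = true in 7)))))
step 1: [beta@0.0.0.0] (if (let x = (let y = ((\u.9) (\v.8)) in (\w.((\p.w) false))) in false) then (((\q.(false && false)) 1) && (let r = (\s.1) in ((\t.false) r))) else (false && (((\a.2) (\b.b)) == (let c = 9 in (let d = true in 7)))))
step 2: [beta@0.0.0] (if (let x = (let y = 9 in (\w.((\p.w) false))) in false) then (((\q.(false && false)) 1) && (let r = (\s.1) in ((\t.false) r))) else (false && (((\a.2) (\b.b)) == (let c = 9 in (let d = true in 7)))))
step 3: [let@0.0] (if (let x = (\w.((\p.w) false)) in false) then (((\q.(false && false)) 1) && (let r = (\s.1) in ((\t.false) r))) else (false && (((\a.2) (\b.b)) == (let c = 9 in (let d = true in 7)))))
step 4: [let@0] (if false then (((\q.(false && false)) 1) && (let r = (\s.1) in ((\t.false) r))) else (false && (((\a.2) (\b.b)) == (let c = 9 in (let d = true in 7)))))
step 5: [if@root] (false && (((\a.2) (\b.b)) == (let c = 9 in (let d = true in 7))))
step 6: [beta@1.0] (false && (2 == (let c = 9 in (let d = true in 7))))
step 7: [let@1.1] (false && (2 == (let d = true in 7)))
step 8: [let@1.1] (false && (2 == 7))
step 9: [delta@1] (false && false)
step 10: [delta@root] false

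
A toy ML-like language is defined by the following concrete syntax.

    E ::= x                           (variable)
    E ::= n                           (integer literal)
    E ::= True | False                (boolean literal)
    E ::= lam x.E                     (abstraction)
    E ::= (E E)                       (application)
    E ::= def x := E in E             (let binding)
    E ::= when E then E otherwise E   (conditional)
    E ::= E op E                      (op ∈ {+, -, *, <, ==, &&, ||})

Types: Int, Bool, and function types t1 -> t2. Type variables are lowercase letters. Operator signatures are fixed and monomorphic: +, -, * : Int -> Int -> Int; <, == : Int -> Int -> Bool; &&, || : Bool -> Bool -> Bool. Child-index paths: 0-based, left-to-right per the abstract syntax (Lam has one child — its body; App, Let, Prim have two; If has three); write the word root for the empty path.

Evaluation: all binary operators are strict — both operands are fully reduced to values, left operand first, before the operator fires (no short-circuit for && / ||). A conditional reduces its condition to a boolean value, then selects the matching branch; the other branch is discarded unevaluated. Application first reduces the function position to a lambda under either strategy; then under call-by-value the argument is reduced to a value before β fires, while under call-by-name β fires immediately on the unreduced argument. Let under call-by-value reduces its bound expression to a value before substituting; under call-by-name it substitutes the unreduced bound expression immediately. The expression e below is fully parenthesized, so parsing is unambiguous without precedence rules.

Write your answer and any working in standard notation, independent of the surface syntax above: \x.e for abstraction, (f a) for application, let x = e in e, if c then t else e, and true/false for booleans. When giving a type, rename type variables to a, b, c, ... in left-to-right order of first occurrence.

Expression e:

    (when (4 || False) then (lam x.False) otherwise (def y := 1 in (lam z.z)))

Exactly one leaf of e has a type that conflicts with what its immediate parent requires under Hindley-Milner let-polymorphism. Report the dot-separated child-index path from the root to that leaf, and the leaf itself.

Answer: 0.0 : 4

Trace:
  unify Int ~ Bool
  FAIL: mismatch Int ~ Bool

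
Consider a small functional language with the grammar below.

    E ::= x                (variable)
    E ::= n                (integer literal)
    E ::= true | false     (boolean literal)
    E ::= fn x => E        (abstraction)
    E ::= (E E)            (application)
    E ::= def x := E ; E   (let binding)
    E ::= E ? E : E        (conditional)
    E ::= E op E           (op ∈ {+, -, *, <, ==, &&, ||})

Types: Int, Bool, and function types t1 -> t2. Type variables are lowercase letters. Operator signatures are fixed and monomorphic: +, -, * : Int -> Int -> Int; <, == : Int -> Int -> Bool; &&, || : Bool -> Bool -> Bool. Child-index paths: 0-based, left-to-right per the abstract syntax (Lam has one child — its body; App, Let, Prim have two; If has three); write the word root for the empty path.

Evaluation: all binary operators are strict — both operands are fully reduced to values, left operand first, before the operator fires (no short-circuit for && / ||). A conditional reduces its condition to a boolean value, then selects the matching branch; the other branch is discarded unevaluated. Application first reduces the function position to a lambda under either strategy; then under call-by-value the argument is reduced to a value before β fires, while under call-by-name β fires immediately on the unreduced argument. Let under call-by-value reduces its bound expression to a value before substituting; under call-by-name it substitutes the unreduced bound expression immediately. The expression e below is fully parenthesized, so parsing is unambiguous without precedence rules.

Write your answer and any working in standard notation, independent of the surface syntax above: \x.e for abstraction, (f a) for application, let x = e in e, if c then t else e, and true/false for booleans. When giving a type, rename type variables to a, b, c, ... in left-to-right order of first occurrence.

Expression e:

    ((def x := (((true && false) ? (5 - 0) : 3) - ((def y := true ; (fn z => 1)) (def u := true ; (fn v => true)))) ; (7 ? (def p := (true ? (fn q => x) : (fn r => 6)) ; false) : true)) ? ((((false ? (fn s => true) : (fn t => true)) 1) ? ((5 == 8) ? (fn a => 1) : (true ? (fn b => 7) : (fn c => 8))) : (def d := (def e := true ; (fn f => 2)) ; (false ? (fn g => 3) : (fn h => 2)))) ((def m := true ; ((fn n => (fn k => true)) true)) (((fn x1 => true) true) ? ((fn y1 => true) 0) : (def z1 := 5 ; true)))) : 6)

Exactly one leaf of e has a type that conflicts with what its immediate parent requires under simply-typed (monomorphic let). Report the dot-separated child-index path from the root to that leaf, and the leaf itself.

Answer: 0.1.0 : 7

Working:
  unify Bool ~ Bool
  unify Bool ~ Bool
  unify Bool ~ Bool
  unify Int ~ Int
  unify Int ~ Int
  unify Int ~ Int
  unify Int ~ Int
let y : Bool
\z._ : a -> Int
let u : Bool
\v._ : b -> Bool
  unify a -> Int ~ (b -> Bool) -> c
  unify a ~ b -> Bool
  unify Int ~ c
_ _ : Int
  unify Int ~ Int
let x : Int
  unify Int ~ Bool
  FAIL: mismatch Int ~ Bool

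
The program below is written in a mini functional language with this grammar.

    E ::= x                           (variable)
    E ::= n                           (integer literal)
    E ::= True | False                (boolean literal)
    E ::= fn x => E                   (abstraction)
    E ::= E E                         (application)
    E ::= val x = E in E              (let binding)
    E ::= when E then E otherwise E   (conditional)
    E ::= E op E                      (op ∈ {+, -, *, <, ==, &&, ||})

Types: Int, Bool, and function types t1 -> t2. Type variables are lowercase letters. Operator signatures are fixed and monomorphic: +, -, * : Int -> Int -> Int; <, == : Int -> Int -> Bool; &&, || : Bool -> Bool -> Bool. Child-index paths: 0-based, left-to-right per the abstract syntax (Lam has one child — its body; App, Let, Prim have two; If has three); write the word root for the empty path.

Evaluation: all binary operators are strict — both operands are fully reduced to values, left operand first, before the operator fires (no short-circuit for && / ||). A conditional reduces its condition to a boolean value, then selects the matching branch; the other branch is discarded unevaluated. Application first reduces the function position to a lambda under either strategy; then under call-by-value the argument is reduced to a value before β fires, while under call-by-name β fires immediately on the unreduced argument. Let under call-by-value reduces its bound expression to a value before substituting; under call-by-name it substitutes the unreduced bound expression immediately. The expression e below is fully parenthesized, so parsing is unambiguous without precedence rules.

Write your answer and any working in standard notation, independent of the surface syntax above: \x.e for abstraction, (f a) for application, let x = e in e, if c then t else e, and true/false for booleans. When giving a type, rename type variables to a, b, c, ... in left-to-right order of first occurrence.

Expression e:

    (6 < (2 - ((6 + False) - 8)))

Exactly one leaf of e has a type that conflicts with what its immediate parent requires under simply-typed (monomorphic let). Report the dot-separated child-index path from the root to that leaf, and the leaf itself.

Answer: 1.1.0.1 : false

Working:
  unify Int ~ Int
  unify Int ~ Int
  unify Int ~ Int
  unify Bool ~ Int
  FAIL: mismatch Bool ~ Int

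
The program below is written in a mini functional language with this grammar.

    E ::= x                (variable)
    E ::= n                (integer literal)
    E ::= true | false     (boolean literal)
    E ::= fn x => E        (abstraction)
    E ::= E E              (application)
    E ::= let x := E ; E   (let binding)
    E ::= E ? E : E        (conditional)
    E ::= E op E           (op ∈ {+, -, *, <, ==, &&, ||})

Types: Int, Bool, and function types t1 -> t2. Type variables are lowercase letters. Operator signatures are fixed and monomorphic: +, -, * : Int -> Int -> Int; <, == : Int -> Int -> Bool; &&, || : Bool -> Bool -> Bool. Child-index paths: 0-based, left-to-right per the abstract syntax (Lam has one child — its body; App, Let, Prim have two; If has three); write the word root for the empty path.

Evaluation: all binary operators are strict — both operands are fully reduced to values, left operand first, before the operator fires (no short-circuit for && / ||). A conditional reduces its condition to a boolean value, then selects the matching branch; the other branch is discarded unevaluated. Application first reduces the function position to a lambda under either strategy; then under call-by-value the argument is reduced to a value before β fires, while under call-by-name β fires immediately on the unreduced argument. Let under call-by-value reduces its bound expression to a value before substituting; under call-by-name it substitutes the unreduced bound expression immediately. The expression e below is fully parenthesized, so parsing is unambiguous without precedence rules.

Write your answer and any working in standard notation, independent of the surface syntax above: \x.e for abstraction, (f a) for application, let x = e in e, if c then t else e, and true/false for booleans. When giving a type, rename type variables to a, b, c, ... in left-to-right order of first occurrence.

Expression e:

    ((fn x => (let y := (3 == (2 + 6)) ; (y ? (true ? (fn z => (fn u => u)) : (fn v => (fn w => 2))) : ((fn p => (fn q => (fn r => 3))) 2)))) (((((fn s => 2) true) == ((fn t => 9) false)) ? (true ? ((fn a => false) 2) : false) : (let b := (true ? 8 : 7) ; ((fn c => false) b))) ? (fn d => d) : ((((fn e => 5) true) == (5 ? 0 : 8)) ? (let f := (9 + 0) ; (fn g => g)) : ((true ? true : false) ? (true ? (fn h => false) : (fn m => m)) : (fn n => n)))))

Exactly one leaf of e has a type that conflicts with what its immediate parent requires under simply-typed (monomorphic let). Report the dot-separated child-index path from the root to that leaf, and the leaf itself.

Answer: 1.2.0.1.0 : 5

Working:
  unify Int ~ Int
  unify Int ~ Int
  unify Int ~ Int
  unify Int ~ Int
let y : Bool
y : Bool
  unify Bool ~ Bool
  unify Bool ~ Bool
u : c
\u._ : c -> c
\z._ : b -> c -> c
\w._ : e -> Int
\v._ : d -> e -> Int
  unify b -> c -> c ~ d -> e -> Int
  unify b ~ d
  unify c -> c ~ e -> Int
  unify c ~ e
  unify e ~ Int
\r._ : h -> Int
\q._ : g -> h -> Int
\p._ : f -> g -> h -> Int
  unify f -> g -> h -> Int ~ Int -> i
  unify f ~ Int
  unify g -> h -> Int ~ i
_ _ : g -> h -> Int
  unify d -> Int -> Int ~ g -> h -> Int
  unify d ~ g
  unify Int -> Int ~ h -> Int
  unify Int ~ h
  unify Int ~ Int
\x._ : a -> g -> Int -> Int
\s._ : j -> Int
  unify j -> Int ~ Bool -> k
  unify j ~ Bool
  unify Int ~ k
_ _ : Int
  unify Int ~ Int
\t._ : l -> Int
  unify l -> Int ~ Bool -> m
  unify l ~ Bool
  unify Int ~ m
_ _ : Int
  unify Int ~ Int
  unify Bool ~ Bool
  unify Bool ~ Bool
\a._ : n -> Bool
  unify n -> Bool ~ Int -> o
  unify n ~ Int
  unify Bool ~ o
_ _ : Bool
  unify Bool ~ Bool
  unify Bool ~ Bool
  unify Int ~ Int
let b : Int
\c._ : p -> Bool
b : Int
  unify p -> Bool ~ Int -> q
  unify p ~ Int
  unify Bool ~ q
_ _ : Bool
  unify Bool ~ Bool
  unify Bool ~ Bool
d : r
\d._ : r -> r
\e._ : s -> Int
  unify s -> Int ~ Bool -> t
  unify s ~ Bool
  unify Int ~ t
_ _ : Int
  unify Int ~ Int
  unify Int ~ Bool
  FAIL: mismatch Int ~ Bool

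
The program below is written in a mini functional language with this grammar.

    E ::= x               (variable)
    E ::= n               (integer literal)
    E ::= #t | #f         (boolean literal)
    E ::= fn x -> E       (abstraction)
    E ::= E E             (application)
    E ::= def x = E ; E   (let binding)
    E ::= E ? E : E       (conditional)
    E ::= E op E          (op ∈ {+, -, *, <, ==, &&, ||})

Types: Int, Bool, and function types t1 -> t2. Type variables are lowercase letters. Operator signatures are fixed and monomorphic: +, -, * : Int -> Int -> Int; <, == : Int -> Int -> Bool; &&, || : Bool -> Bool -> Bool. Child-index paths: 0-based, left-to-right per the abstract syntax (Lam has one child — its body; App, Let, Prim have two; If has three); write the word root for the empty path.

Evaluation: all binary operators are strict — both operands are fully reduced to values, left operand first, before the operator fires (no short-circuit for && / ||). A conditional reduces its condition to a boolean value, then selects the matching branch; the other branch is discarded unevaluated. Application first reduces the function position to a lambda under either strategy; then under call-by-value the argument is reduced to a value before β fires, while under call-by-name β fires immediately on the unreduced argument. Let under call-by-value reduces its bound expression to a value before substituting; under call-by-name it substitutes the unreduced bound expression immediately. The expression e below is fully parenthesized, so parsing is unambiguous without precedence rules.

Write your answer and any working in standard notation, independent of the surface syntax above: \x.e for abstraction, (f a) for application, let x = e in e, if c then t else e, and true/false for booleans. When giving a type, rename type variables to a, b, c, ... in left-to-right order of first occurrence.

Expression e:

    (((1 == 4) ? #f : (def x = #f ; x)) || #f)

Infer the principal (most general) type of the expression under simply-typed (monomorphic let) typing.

Derivation:
  unify Int ~ Int
  unify Int ~ Int
  unify Bool ~ Bool
let x : Bool
x : Bool
  unify Bool ~ Bool
  unify Bool ~ Bool
  unify Bool ~ Bool

Answer: Bool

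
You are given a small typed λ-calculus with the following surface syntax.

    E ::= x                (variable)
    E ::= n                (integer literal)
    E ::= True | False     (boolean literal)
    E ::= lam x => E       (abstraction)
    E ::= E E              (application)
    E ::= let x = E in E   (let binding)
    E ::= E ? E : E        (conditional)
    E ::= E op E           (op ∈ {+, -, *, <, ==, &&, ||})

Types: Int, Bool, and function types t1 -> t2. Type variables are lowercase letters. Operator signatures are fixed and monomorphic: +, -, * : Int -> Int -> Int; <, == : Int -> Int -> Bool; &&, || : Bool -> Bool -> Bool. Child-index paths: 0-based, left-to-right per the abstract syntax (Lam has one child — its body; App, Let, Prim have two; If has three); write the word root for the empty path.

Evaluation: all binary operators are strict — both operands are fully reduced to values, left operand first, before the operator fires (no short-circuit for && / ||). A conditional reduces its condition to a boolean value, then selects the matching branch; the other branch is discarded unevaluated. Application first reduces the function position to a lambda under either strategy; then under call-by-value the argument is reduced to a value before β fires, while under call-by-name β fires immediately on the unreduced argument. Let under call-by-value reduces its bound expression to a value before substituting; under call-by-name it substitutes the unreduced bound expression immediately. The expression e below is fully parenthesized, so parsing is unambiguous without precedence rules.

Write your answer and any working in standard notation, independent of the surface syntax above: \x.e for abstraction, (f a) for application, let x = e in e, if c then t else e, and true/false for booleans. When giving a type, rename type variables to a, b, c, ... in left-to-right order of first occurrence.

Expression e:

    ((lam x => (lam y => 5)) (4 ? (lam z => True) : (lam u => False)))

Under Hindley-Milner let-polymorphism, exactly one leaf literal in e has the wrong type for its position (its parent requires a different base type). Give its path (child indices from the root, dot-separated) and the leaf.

Answer: 1.0 : 4

Derivation:
\y._ : b -> Int
\x._ : a -> b -> Int
  unify Int ~ Bool
  FAIL: mismatch Int ~ Bool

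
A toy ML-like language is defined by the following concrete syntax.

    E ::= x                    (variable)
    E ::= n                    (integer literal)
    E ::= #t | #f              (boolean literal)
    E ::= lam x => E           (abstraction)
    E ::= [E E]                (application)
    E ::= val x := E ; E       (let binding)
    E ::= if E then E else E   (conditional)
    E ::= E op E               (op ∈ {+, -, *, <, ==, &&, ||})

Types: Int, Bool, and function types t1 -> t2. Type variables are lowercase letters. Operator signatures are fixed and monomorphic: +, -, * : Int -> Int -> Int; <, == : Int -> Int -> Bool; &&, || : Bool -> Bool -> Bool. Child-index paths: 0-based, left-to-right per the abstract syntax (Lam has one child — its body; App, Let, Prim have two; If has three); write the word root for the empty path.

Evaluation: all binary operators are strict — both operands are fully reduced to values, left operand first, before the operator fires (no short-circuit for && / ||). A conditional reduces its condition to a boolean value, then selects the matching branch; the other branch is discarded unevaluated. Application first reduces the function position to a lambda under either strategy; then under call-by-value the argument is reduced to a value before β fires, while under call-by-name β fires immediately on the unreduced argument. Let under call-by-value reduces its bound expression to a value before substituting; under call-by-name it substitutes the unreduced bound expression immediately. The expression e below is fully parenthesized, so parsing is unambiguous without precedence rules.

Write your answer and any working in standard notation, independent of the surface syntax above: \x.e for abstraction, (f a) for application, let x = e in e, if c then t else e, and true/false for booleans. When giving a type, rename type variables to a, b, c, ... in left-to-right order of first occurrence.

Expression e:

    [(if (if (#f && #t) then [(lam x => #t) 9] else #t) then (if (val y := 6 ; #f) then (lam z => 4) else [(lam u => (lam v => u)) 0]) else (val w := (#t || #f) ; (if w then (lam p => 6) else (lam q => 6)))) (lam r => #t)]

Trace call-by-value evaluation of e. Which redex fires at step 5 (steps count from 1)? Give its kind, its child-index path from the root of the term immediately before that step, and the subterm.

Trace:
step 0: ((if (if (false && true) then ((\x.true) 9) else true) then (if (let y = 6 in false) then (\z.4) else ((\u.(\v.u)) 0)) else (let w = (true || false) in (if w then (\p.6) else (\q.6)))) (\r.true))
step 1: [delta@0.0.0] ((if (if false then ((\x.true) 9) else true) then (if (let y = 6 in false) then (\z.4) else ((\u.(\v.u)) 0)) else (let w = (true || false) in (if w then (\p.6) else (\q.6)))) (\r.true))
step 2: [if@0.0] ((if true then (if (let y = 6 in false) then (\z.4) else ((\u.(\v.u)) 0)) else (let w = (true || false) in (if w then (\p.6) else (\q.6)))) (\r.true))
step 3: [if@0] ((if (let y = 6 in false) then (\z.4) else ((\u.(\v.u)) 0)) (\r.true))
step 4: [let@0.0] ((if false then (\z.4) else ((\u.(\v.u)) 0)) (\r.true))
step 5: [if@0] (((\u.(\v.u)) 0) (\r.true))

Answer: if at 0 : (if false then (\z.4) else ((\u.(\v.u)) 0))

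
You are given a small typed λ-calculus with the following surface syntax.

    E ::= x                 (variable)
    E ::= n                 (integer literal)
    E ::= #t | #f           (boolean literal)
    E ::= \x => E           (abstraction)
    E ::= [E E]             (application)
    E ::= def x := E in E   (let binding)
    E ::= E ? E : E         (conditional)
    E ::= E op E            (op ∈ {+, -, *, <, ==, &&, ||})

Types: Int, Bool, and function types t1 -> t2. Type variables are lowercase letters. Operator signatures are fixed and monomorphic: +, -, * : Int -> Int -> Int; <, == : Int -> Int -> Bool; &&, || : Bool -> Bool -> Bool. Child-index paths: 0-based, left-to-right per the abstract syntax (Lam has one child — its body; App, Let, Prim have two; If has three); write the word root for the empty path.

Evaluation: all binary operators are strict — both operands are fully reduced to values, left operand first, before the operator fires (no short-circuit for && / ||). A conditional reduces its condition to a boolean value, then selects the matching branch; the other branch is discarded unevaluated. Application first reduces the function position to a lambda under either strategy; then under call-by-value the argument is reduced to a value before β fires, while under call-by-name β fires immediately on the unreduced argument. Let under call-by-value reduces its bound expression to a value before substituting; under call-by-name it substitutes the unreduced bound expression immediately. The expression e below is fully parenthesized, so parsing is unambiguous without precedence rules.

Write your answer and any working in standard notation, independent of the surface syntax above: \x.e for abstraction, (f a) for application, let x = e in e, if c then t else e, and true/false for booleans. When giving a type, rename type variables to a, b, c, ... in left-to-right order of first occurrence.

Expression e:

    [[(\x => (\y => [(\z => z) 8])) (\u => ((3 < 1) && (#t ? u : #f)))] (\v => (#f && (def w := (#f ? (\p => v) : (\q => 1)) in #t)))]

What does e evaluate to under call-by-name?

Answer: 8

Working:
step 0: (((\x.(\y.((\z.z) 8))) (\u.((3 < 1) && (if true then u else false)))) (\v.(false && (let w = (if false then (\p.v) else (\q.1)) in true))))
step 1: [beta@0] ((\y.((\z.z) 8)) (\v.(false && (let w = (if false then (\p.v) else (\q.1)) in true))))
step 2: [beta@root] ((\z.z) 8)
step 3: [beta@root] 8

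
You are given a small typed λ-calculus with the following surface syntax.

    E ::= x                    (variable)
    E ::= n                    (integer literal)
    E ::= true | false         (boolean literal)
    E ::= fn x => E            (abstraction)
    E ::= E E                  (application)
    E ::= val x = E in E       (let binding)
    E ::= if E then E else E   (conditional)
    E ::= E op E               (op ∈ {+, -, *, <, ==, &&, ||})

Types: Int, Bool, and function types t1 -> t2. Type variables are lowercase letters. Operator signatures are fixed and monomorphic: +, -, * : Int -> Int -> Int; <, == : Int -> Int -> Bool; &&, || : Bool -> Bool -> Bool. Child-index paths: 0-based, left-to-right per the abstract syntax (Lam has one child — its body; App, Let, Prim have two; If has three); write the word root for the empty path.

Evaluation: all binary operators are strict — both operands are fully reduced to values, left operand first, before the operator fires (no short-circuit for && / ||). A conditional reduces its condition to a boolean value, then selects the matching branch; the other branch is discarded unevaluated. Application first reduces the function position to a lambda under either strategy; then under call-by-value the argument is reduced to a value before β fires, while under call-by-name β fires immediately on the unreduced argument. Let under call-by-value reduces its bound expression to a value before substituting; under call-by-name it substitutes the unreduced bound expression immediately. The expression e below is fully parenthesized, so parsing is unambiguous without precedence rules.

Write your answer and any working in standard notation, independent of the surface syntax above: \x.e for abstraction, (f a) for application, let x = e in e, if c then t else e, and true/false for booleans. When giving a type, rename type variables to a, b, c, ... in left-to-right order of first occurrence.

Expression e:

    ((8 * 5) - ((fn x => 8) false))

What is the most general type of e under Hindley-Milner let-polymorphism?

Answer: Int

Derivation:
  unify Int ~ Int
  unify Int ~ Int
  unify Int ~ Int
\x._ : a -> Int
  unify a -> Int ~ Bool -> b
  unify a ~ Bool
  unify Int ~ b
_ _ : Int
  unify Int ~ Int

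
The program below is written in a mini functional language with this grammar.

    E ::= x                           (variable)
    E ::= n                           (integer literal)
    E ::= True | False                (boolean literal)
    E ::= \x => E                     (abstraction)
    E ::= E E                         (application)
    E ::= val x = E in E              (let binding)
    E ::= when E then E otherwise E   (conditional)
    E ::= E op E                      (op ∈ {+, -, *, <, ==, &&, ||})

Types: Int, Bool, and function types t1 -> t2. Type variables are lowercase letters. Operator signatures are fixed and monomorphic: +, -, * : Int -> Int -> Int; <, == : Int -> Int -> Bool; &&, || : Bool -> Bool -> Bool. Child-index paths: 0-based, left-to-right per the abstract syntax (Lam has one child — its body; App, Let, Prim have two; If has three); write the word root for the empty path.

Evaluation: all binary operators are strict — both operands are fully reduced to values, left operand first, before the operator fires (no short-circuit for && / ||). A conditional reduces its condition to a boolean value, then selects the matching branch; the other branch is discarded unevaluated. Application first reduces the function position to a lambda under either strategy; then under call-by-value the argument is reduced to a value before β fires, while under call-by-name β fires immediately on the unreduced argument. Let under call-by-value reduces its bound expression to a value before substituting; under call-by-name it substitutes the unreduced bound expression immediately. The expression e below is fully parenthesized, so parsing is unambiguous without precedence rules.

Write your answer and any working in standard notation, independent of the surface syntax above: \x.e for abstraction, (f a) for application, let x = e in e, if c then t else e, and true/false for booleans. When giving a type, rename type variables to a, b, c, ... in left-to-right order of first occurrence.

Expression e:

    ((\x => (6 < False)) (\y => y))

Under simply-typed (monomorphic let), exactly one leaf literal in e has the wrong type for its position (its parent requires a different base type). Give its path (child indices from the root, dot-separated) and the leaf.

Trace:
  unify Int ~ Int
  unify Bool ~ Int
  FAIL: mismatch Bool ~ Int

Answer: 0.0.1 : false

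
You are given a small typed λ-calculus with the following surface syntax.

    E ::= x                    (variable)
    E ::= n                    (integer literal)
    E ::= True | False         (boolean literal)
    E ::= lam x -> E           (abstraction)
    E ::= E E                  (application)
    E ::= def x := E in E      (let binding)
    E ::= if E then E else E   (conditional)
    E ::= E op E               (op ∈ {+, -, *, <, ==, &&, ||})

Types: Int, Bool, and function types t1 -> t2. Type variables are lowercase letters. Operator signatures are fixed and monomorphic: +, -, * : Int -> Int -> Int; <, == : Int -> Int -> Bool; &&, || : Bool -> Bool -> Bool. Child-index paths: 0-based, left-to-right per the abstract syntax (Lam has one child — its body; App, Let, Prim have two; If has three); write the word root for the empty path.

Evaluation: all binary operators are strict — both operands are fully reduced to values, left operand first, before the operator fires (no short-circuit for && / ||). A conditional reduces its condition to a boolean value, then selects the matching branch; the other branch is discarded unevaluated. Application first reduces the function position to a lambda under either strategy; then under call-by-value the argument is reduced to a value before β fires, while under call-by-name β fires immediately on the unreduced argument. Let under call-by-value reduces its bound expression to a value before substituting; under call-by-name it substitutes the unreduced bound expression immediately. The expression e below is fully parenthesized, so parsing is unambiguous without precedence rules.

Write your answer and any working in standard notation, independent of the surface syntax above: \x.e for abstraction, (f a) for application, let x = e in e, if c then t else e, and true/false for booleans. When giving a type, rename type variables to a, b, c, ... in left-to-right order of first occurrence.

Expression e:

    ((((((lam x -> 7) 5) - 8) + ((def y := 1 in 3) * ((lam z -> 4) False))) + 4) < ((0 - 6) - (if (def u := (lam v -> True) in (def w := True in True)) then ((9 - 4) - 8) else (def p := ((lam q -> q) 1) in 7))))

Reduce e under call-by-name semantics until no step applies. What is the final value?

Answer: false

Trace:
step 0: ((((((\x.7) 5) - 8) + ((let y = 1 in 3) * ((\z.4) false))) + 4) < ((0 - 6) - (if (let u = (\v.true) in (let w = true in true)) then ((9 - 4) - 8) else (let p = ((\q.q) 1) in 7))))
step 1: [beta@0.0.0.0] ((((7 - 8) + ((let y = 1 in 3) * ((\z.4) false))) + 4) < ((0 - 6) - (if (let u = (\v.true) in (let w = true in true)) then ((9 - 4) - 8) else (let p = ((\q.q) 1) in 7))))
step 2: [delta@0.0.0] (((-1 + ((let y = 1 in 3) * ((\z.4) false))) + 4) < ((0 - 6) - (if (let u = (\v.true) in (let w = true in true)) then ((9 - 4) - 8) else (let p = ((\q.q) 1) in 7))))
step 3: [let@0.0.1.0] (((-1 + (3 * ((\z.4) false))) + 4) < ((0 - 6) - (if (let u = (\v.true) in (let w = true in true)) then ((9 - 4) - 8) else (let p = ((\q.q) 1) in 7))))
step 4: [beta@0.0.1.1] (((-1 + (3 * 4)) + 4) < ((0 - 6) - (if (let u = (\v.true) in (let w = true in true)) then ((9 - 4) - 8) else (let p = ((\q.q) 1) in 7))))
step 5: [delta@0.0.1] (((-1 + 12) + 4) < ((0 - 6) - (if (let u = (\v.true) in (let w = true in true)) then ((9 - 4) - 8) else (let p = ((\q.q) 1) in 7))))
step 6: [delta@0.0] ((11 + 4) < ((0 - 6) - (if (let u = (\v.true) in (let w = true in true)) then ((9 - 4) - 8) else (let p = ((\q.q) 1) in 7))))
step 7: [delta@0] (15 < ((0 - 6) - (if (let u = (\v.true) in (let w = true in true)) then ((9 - 4) - 8) else (let p = ((\q.q) 1) in 7))))
step 8: [delta@1.0] (15 < (-6 - (if (let u = (\v.true) in (let w = true in true)) then ((9 - 4) - 8) else (let p = ((\q.q) 1) in 7))))
step 9: [let@1.1.0] (15 < (-6 - (if (let w = true in true) then ((9 - 4) - 8) else (let p = ((\q.q) 1) in 7))))
step 10: [let@1.1.0] (15 < (-6 - (if true then ((9 - 4) - 8) else (let p = ((\q.q) 1) in 7))))
step 11: [if@1.1] (15 < (-6 - ((9 - 4) - 8)))
step 12: [delta@1.1.0] (15 < (-6 - (5 - 8)))
step 13: [delta@1.1] (15 < (-6 - -3))
step 14: [delta@1] (15 < -3)
step 15: [delta@root] false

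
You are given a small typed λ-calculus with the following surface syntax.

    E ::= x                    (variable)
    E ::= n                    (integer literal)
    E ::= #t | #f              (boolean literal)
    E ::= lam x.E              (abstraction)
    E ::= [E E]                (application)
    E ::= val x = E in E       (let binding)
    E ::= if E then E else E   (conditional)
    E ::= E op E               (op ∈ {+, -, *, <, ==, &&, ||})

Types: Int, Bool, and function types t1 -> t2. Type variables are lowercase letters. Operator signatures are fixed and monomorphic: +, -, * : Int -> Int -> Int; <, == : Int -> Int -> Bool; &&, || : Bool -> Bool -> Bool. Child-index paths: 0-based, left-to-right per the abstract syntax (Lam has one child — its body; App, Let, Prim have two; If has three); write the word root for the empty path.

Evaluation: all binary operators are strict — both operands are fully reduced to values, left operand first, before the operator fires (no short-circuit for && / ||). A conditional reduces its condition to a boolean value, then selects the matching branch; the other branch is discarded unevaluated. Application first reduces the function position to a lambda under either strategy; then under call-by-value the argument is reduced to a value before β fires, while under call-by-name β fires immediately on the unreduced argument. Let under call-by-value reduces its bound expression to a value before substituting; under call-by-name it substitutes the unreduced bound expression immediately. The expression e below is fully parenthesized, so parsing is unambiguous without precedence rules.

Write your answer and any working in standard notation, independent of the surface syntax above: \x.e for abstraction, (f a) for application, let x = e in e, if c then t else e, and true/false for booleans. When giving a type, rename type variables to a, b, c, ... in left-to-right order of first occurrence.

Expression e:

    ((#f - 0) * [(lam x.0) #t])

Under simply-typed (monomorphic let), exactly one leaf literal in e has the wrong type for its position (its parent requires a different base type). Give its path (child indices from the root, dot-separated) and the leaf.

Answer: 0.0 : false

Derivation:
  unify Bool ~ Int
  FAIL: mismatch Bool ~ Int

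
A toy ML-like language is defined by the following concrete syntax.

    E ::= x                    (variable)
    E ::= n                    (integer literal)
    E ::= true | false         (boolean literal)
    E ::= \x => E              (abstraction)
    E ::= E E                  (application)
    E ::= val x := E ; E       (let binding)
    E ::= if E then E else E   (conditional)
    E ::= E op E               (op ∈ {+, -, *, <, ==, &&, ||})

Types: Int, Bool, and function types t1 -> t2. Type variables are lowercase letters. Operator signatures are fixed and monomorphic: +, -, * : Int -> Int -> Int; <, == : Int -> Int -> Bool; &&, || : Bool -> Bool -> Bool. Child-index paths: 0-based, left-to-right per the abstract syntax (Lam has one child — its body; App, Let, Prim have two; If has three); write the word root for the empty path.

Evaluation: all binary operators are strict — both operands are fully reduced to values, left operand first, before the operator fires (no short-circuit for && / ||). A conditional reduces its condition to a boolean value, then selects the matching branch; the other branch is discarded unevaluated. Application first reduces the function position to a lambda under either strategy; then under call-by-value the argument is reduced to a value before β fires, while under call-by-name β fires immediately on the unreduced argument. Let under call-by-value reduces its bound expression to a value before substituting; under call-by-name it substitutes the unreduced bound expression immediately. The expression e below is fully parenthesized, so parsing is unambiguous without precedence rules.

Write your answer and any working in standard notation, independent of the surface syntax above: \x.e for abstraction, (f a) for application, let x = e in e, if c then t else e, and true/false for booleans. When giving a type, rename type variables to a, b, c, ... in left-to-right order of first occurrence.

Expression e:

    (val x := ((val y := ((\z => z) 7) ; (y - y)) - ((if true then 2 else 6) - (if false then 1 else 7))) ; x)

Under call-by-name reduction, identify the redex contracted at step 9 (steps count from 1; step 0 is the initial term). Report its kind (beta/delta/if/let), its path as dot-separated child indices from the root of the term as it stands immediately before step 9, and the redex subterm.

Derivation:
step 0: (let x = ((let y = ((\z.z) 7) in (y - y)) - ((if true then 2 else 6) - (if false then 1 else 7))) in x)
step 1: [let@root] ((let y = ((\z.z) 7) in (y - y)) - ((if true then 2 else 6) - (if false then 1 else 7)))
step 2: [let@0] ((((\z.z) 7) - ((\z.z) 7)) - ((if true then 2 else 6) - (if false then 1 else 7)))
step 3: [beta@0.0] ((7 - ((\z.z) 7)) - ((if true then 2 else 6) - (if false then 1 else 7)))
step 4: [beta@0.1] ((7 - 7) - ((if true then 2 else 6) - (if false then 1 else 7)))
step 5: [delta@0] (0 - ((if true then 2 else 6) - (if false then 1 else 7)))
step 6: [if@1.0] (0 - (2 - (if false then 1 else 7)))
step 7: [if@1.1] (0 - (2 - 7))
step 8: [delta@1] (0 - -5)
step 9: [delta@root] 5

Answer: delta at root : (0 - -5)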